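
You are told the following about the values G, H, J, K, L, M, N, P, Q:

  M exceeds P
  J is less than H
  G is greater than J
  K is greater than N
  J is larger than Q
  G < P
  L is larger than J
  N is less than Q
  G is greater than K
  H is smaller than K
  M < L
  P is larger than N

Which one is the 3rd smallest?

J

Chaining the given pairs: N < Q < J < H < K < G < P < M < L.
Counting 3 from the smallest end gives J.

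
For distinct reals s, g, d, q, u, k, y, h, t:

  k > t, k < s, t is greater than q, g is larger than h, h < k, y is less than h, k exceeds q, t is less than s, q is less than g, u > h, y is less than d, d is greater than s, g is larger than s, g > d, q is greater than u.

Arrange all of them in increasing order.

y < h < u < q < t < k < s < d < g

Each adjacent pair is fixed by a given relation: y < h; h < u; u < q; q < t; t < k; k < s; s < d; d < g. Chaining them end to end gives the full order.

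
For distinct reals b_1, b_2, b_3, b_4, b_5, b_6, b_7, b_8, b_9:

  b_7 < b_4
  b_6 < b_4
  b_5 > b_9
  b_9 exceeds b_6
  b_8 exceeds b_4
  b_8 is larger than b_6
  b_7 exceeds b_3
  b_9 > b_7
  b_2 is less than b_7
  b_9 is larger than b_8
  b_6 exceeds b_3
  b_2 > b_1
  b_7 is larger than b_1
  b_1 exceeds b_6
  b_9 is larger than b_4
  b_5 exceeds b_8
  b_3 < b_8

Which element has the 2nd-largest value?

Chaining the given pairs: b_3 < b_6 < b_1 < b_2 < b_7 < b_4 < b_8 < b_9 < b_5.
The 2nd largest is b_9.

b_9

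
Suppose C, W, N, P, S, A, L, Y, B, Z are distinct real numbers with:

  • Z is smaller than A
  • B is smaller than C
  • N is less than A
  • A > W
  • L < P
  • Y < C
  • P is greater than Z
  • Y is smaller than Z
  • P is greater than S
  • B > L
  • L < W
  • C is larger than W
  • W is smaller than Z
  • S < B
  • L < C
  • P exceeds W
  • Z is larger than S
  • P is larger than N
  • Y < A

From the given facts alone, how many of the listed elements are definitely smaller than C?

5

From C the given relations immediately reach Y, L, W, B.
From those, S — 5 in total.
Nothing else is reachable below C; 5 in all.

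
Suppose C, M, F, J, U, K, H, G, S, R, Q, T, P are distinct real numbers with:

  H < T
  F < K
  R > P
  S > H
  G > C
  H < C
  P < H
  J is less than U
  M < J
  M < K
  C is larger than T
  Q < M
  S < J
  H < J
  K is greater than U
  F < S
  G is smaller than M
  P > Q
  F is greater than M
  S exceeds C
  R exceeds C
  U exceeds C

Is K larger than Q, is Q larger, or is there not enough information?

The relevant relations are Q < P; P < H; H < T; T < C; C < G; G < M; M < F; F < S; S < J; J < U; U < K.
Chaining these gives Q < P < H < T < C < G < M < F < S < J < U < K.
So K is larger.

K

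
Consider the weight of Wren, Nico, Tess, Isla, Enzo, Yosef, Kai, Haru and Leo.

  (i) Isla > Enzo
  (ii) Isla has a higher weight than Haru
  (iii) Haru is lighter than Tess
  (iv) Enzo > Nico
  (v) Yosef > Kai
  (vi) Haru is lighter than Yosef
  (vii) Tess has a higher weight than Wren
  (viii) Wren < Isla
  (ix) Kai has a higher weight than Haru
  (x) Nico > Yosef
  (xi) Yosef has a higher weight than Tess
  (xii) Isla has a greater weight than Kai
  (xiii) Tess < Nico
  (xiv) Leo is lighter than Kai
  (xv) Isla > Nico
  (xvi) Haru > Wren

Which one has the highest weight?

Chaining downward from Isla: directly below it, Wren, Haru, Kai, Nico, Enzo; then Leo, Tess, Yosef.
That covers every other element, and nothing is given above Isla, so Isla is the highest weight.

Isla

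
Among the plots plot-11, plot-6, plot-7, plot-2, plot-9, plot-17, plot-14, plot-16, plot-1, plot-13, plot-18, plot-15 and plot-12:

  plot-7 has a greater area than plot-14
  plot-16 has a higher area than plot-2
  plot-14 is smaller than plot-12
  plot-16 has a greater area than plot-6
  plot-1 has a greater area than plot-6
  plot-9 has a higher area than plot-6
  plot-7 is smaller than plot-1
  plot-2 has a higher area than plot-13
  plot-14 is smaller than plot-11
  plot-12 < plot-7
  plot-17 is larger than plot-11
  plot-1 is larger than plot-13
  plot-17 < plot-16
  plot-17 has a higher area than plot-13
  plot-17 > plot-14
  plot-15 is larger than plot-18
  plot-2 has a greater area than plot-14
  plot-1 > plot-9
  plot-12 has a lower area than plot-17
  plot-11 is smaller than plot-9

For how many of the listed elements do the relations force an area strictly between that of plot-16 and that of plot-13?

The relations place plot-13 below plot-16. An element lies strictly between them when it is forced above plot-13 and also forced below plot-16.
Above plot-13: {plot-2, plot-17, plot-1}. Below plot-16: {plot-14, plot-6, plot-12, plot-2, plot-11, plot-17}.
Intersection: {plot-2, plot-17} — 2.

2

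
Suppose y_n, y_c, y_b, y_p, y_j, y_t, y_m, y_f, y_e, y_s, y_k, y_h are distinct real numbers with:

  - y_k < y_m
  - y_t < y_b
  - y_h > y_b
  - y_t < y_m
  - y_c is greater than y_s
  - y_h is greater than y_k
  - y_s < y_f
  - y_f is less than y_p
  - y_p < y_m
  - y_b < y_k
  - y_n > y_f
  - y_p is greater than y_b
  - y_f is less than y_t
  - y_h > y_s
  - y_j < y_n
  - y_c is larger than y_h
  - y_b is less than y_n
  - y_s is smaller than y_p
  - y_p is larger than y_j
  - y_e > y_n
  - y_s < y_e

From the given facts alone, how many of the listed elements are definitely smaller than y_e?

6

The elements the relations force below y_e are y_s, y_f, y_t, y_b, y_j, y_n — no chain reaches any other.
That is 6.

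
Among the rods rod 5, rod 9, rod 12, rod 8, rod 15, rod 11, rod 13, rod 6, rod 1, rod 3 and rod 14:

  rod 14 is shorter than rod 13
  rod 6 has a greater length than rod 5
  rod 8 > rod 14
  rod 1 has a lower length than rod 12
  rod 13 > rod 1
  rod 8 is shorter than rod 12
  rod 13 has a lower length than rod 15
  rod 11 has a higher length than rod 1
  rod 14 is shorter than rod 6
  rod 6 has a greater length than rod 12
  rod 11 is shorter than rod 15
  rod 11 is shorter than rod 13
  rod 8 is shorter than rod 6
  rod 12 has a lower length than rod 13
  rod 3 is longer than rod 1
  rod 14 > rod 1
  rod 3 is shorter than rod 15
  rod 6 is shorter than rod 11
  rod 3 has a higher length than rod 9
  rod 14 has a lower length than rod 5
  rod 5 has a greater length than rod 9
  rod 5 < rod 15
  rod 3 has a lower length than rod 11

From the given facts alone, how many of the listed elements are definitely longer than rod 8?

Directly above rod 8: rod 12, rod 6.
One step further: rod 11, rod 13 (4 so far).
One step further: rod 15 (5 so far).
Nothing else is reachable above rod 8; 5 in all.

5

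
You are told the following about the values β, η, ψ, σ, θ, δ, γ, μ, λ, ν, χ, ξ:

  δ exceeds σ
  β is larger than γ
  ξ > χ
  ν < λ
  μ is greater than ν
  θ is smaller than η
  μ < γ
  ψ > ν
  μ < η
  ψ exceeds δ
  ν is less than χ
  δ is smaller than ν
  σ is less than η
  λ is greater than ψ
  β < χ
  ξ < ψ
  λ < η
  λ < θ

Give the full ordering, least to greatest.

σ < δ < ν < μ < γ < β < χ < ξ < ψ < λ < θ < η

The consecutive links are each given: σ < δ; δ < ν; ν < μ; μ < γ; γ < β; β < χ; χ < ξ; ξ < ψ; ψ < λ; λ < θ; θ < η.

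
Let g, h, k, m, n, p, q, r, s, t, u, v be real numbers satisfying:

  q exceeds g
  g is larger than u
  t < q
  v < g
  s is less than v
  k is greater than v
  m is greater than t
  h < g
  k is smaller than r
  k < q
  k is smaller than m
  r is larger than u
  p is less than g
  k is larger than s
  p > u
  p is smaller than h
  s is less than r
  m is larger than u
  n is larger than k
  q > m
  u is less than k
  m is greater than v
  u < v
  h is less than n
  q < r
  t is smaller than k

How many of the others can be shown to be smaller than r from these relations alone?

10

From r the given relations immediately reach u, s, k, q.
From those, t, v, m, g — 8 in total.
From those, p, h — 10 in total.
No other element is forced below r by the given relations, so the count is 10.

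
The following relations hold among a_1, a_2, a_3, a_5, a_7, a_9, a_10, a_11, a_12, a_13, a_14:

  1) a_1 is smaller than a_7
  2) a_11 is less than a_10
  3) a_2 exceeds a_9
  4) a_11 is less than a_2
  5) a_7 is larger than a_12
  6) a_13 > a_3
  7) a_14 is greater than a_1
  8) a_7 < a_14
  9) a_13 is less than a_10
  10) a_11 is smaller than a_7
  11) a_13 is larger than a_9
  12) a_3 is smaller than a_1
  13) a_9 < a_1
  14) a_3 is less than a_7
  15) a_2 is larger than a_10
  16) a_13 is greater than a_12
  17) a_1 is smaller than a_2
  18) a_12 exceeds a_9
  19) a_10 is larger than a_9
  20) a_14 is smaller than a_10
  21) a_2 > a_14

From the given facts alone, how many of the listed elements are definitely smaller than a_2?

9

From a_2 the given relations immediately reach a_9, a_11, a_1, a_14, a_10.
From those, a_3, a_13, a_7 — 8 in total.
From those, a_12 — 9 in total.
No other element is forced below a_2 by the given relations, so the count is 9.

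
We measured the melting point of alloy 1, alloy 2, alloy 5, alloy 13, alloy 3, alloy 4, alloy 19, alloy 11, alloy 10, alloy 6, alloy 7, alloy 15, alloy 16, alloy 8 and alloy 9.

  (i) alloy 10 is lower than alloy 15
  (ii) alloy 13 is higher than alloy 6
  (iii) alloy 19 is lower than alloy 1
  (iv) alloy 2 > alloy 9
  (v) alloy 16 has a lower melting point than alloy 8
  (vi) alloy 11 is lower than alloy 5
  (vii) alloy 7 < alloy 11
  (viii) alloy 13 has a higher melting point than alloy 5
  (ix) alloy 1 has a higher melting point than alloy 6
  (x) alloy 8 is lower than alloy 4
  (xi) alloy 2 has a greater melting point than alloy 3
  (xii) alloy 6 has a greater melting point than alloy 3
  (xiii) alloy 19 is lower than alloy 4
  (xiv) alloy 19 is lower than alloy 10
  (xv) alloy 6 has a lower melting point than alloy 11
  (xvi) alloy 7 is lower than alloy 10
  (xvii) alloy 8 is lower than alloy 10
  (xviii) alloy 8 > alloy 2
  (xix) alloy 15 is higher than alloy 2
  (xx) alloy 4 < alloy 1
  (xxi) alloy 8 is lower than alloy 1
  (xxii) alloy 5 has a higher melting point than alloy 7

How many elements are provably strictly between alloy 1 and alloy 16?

Chaining upward from alloy 16 reaches: alloy 8, alloy 4, alloy 10, alloy 15.
Chaining downward from alloy 1 reaches: alloy 3, alloy 9, alloy 19, alloy 2, alloy 8, alloy 4, alloy 6.
Strictly between alloy 16 and alloy 1 are those in both lists: alloy 8, alloy 4 — 2 elements.

2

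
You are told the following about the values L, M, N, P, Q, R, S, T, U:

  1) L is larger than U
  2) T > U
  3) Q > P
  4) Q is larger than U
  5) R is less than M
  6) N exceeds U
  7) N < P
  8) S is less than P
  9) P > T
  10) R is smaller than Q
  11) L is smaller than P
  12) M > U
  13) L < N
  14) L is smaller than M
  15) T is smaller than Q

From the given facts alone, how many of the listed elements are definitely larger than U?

6

From U the given relations immediately reach T, L, N, Q, M.
From those, P — 6 in total.
No other element is forced above U by the given relations, so the count is 6.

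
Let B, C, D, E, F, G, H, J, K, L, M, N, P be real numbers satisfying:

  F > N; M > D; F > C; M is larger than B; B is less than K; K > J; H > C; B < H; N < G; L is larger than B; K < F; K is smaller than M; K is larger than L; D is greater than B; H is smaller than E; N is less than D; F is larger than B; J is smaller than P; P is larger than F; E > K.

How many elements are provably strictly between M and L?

The relations place L below M. An element lies strictly between them when it is forced above L and also forced below M.
Above L: {K, F, P, E}. Below M: {N, J, B, K, D}.
Intersection: {K} — 1.

1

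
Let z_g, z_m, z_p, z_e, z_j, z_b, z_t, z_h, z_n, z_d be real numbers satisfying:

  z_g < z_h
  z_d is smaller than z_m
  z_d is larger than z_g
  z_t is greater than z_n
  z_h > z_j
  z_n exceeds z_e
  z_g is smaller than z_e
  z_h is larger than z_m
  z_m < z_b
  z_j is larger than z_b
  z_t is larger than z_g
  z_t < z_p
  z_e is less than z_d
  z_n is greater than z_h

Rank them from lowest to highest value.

The consecutive links are each given: z_g < z_e; z_e < z_d; z_d < z_m; z_m < z_b; z_b < z_j; z_j < z_h; z_h < z_n; z_n < z_t; z_t < z_p.

z_g < z_e < z_d < z_m < z_b < z_j < z_h < z_n < z_t < z_p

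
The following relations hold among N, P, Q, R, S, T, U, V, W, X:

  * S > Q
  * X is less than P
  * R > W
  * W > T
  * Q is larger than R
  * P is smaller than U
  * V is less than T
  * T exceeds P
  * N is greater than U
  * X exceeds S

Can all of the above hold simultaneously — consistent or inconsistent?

We have P < T stated directly, yet also T < W < R < Q < S < X < P by chaining the others — so T < P. Contradiction.

inconsistent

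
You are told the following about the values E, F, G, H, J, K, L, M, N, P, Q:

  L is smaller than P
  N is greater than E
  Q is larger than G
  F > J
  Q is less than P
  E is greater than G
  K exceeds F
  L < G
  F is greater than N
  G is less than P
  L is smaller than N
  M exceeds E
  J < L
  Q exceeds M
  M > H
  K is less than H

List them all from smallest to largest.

J < L < G < E < N < F < K < H < M < Q < P

Each adjacent pair is fixed by a given relation: J < L; L < G; G < E; E < N; N < F; F < K; K < H; H < M; M < Q; Q < P. Chaining them end to end gives the full order.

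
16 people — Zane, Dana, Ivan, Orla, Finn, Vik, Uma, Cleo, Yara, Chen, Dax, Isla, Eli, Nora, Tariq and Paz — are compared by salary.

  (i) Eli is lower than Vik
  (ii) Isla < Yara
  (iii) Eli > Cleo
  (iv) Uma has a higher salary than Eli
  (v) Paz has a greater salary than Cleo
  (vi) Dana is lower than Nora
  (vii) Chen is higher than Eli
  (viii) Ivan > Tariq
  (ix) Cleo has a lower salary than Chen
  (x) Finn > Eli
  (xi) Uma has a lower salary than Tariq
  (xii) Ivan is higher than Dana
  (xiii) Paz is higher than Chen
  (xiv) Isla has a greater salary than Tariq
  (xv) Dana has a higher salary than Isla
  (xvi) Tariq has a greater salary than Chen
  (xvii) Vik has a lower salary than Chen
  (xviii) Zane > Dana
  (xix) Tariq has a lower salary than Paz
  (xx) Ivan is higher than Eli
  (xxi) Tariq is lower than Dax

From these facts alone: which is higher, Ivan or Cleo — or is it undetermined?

Ivan

Link the given pairs in sequence: Cleo < Eli; Eli < Vik; Vik < Chen; Chen < Tariq; Tariq < Isla; Isla < Dana; Dana < Ivan.
Chaining these gives Cleo < Eli < Vik < Chen < Tariq < Isla < Dana < Ivan.
So Ivan is higher.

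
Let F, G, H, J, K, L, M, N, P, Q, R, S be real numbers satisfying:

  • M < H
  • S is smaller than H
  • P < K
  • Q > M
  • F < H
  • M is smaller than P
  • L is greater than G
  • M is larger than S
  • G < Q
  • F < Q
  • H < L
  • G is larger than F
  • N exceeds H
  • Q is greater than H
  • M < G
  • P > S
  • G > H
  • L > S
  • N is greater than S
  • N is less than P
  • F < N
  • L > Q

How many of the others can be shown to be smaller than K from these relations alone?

6

The elements the relations force below K are S, M, F, H, N, P — no chain reaches any other.
That is 6.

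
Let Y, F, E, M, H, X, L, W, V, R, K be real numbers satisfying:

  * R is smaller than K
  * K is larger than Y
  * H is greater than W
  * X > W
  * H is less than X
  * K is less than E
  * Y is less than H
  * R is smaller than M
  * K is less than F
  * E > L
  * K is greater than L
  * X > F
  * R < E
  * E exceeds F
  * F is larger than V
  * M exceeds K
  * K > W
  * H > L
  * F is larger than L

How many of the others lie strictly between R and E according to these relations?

The relations place R below E. An element lies strictly between them when it is forced above R and also forced below E.
Above R: {K, F, M, X}. Below E: {W, L, V, Y, K, F}.
Intersection: {K, F} — 2.

2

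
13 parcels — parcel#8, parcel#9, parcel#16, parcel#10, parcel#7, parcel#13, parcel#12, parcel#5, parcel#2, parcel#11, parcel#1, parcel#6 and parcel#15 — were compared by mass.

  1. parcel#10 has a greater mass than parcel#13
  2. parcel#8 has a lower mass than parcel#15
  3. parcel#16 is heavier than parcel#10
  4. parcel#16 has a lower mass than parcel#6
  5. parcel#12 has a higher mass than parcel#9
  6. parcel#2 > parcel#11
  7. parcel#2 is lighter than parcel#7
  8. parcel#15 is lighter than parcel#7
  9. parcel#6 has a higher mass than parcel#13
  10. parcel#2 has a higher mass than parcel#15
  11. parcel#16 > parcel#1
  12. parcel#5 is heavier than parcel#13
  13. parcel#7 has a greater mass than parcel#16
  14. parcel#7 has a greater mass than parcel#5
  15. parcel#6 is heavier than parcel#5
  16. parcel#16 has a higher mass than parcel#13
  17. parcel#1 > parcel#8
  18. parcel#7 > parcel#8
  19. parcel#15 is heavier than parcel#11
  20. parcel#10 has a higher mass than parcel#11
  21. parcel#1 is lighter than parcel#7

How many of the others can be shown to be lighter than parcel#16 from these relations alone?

The elements the relations force below parcel#16 are parcel#11, parcel#13, parcel#10, parcel#8, parcel#1 — no chain reaches any other.
That is 5.

5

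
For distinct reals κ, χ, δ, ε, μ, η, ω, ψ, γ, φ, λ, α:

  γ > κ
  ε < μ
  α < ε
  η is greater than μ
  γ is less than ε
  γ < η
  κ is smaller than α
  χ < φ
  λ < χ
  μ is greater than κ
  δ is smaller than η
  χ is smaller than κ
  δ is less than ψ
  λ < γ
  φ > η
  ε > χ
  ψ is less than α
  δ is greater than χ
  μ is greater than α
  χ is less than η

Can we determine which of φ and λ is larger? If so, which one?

φ

λ < χ < δ < ψ < α < ε < μ < η < φ, by transitivity through χ, δ, ψ, α, ε, μ, η.
So φ is larger.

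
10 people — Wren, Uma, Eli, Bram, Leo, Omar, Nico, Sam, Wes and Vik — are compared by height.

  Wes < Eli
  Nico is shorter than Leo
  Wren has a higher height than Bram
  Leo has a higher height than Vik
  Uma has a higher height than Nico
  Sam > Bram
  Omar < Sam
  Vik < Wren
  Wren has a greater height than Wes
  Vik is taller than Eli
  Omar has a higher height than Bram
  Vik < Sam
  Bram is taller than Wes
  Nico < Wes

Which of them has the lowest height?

Wes is not least since Nico < Wes; Bram is not least since Wes < Bram; Uma is not least since Nico < Uma; Eli is not least since Wes < Eli; Vik is not least since Eli < Vik; Leo is not least since Nico < Leo; Wren is not least since Bram < Wren; Omar is not least since Bram < Omar; Sam is not least since Bram < Sam.
Only Nico has nothing below it, so Nico is the lowest height.

Nico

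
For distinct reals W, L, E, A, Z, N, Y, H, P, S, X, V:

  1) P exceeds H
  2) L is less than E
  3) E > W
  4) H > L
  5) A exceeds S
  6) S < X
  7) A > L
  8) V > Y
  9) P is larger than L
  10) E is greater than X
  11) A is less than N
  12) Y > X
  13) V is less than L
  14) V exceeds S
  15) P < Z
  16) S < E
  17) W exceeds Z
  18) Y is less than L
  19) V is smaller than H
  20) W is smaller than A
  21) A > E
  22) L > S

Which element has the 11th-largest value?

X

Piecing the relations together gives one ordering: S < X < Y < V < L < H < P < Z < W < E < A < N.
Counting 11 from the largest end gives X.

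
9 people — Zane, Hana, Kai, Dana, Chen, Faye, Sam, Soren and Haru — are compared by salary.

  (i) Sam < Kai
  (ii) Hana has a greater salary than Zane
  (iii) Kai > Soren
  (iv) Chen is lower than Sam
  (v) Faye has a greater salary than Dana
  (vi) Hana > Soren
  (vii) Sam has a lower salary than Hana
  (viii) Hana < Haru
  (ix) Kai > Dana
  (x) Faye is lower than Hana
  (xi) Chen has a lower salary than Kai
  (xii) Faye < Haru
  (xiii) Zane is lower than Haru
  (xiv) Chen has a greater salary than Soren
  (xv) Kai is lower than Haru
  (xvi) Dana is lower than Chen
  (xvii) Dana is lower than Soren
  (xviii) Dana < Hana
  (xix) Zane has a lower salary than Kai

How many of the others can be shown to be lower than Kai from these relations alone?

From Kai the given relations immediately reach Dana, Soren, Chen, Sam, Zane.
Nothing else is reachable below Kai; 5 in all.

5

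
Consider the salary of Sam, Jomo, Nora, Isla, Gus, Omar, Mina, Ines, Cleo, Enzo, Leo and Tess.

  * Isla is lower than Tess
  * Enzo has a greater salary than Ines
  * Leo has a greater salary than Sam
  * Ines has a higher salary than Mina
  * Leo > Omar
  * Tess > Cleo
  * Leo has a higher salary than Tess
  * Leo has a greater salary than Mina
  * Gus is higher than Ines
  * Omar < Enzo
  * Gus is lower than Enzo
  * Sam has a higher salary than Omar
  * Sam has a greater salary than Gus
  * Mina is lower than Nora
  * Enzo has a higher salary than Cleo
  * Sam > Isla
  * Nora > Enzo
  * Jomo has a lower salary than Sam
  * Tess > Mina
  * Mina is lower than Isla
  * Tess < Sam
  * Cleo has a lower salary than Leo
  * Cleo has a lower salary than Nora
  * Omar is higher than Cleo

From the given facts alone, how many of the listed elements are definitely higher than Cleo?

Directly above Cleo: Omar, Enzo, Nora, Tess, Leo.
One step further: Sam (6 so far).
No other element is forced above Cleo by the given relations, so the count is 6.

6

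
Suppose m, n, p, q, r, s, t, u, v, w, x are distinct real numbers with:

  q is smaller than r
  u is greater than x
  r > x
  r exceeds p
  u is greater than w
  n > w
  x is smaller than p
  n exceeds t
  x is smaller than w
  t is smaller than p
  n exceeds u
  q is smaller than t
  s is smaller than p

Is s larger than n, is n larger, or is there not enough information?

Following every chain through s: above s we get p, r.
n is not reached, and no chain runs the other way from n to s.
So the given relations leave the order of s and n undetermined.

undetermined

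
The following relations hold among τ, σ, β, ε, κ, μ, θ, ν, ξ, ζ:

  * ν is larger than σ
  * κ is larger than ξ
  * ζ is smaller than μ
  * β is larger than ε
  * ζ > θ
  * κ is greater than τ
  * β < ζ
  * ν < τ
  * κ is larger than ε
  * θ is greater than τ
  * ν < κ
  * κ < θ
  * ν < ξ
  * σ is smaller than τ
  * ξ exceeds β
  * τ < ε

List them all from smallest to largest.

σ < ν < τ < ε < β < ξ < κ < θ < ζ < μ

The consecutive links are each given: σ < ν; ν < τ; τ < ε; ε < β; β < ξ; ξ < κ; κ < θ; θ < ζ; ζ < μ.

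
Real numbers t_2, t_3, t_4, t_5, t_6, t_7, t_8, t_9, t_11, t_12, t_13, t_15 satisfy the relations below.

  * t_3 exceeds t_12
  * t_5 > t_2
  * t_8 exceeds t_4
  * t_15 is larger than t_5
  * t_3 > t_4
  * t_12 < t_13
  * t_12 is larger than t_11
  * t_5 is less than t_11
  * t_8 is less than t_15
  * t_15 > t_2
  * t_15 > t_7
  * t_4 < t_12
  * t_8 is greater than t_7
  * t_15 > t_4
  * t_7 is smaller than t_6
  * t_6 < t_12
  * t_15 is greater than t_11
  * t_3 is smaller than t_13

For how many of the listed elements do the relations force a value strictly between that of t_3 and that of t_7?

2

Chaining upward from t_7 reaches: t_8, t_6, t_15, t_12, t_13.
Chaining downward from t_3 reaches: t_4, t_2, t_6, t_5, t_11, t_12.
Strictly between t_7 and t_3 are those in both lists: t_6, t_12 — 2 elements.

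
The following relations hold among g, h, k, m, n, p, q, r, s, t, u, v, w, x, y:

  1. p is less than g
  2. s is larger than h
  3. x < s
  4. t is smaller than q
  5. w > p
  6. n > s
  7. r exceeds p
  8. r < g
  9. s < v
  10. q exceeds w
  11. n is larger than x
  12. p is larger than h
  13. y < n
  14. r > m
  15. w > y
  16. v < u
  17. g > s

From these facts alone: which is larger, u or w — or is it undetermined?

Following every chain through w: above w we get q; below w we get h, p, y.
u is not reached, and no chain runs the other way from u to w.
So the given relations leave the order of w and u undetermined.

undetermined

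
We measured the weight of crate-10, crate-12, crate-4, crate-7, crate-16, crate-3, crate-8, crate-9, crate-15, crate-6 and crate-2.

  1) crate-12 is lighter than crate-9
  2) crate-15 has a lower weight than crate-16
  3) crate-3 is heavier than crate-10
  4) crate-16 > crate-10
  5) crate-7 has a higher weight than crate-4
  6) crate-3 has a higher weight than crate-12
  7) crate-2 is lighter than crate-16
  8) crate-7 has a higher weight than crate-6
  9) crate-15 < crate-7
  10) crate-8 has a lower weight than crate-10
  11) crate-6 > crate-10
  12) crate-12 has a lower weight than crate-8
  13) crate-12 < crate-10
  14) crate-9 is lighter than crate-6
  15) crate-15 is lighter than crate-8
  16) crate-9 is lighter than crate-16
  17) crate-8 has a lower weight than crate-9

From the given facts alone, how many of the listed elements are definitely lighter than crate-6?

5

From crate-6 the given relations immediately reach crate-9, crate-10.
From those, crate-12, crate-8 — 4 in total.
From those, crate-15 — 5 in total.
No other element is forced below crate-6 by the given relations, so the count is 5.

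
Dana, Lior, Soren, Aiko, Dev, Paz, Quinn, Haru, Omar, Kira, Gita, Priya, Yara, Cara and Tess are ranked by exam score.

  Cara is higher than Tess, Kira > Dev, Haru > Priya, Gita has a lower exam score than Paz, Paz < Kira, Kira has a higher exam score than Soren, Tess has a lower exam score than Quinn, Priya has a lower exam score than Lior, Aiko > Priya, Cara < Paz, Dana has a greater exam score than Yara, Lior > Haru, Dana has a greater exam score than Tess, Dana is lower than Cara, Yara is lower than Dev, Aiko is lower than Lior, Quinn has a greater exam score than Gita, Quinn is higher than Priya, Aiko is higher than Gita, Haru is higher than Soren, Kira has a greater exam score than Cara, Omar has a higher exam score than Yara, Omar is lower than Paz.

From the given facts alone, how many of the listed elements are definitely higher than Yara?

Directly above Yara: Dana, Omar, Dev.
One step further: Cara, Paz, Kira (6 so far).
Nothing else is reachable above Yara; 6 in all.

6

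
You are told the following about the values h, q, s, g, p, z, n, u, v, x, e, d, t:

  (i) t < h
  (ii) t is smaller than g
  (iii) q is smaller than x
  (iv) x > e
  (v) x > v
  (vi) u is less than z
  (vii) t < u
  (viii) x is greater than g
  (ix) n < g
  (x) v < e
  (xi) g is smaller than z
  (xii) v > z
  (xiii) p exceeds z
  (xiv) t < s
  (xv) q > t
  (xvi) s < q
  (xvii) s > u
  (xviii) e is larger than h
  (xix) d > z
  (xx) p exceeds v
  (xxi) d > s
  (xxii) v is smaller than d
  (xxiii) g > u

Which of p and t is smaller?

t < u and u < g give t < g.
With g < z: t < u < g < z.
With z < v: t < u < g < z < v.
Then v < p extends the chain to p.
So t < p; t is the smaller of the two.

t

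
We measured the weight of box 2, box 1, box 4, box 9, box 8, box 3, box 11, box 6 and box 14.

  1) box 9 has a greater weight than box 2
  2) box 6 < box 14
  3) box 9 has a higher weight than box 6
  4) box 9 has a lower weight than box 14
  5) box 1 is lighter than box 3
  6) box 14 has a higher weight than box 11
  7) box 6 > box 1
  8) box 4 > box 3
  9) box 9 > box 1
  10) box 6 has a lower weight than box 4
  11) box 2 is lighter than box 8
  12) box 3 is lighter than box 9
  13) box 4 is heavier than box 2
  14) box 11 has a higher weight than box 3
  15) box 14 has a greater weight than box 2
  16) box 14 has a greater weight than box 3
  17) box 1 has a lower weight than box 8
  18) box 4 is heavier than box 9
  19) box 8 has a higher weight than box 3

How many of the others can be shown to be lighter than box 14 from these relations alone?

The elements the relations force below box 14 are box 1, box 2, box 3, box 6, box 9, box 11 — no chain reaches any other.
That is 6.

6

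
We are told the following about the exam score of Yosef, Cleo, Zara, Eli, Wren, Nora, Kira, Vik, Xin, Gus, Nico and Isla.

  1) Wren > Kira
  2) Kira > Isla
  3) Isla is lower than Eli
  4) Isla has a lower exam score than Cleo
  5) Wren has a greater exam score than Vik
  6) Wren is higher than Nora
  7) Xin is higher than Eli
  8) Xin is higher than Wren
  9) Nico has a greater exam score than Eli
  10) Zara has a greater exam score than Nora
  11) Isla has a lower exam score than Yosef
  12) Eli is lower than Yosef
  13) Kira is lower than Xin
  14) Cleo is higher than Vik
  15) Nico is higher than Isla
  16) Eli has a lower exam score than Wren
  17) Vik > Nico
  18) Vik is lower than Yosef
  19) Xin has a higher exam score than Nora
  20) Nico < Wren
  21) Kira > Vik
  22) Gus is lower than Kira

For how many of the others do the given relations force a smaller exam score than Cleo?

4

Directly below Cleo: Isla, Vik.
One step further: Nico (3 so far).
One step further: Eli (4 so far).
No other element is forced below Cleo by the given relations, so the count is 4.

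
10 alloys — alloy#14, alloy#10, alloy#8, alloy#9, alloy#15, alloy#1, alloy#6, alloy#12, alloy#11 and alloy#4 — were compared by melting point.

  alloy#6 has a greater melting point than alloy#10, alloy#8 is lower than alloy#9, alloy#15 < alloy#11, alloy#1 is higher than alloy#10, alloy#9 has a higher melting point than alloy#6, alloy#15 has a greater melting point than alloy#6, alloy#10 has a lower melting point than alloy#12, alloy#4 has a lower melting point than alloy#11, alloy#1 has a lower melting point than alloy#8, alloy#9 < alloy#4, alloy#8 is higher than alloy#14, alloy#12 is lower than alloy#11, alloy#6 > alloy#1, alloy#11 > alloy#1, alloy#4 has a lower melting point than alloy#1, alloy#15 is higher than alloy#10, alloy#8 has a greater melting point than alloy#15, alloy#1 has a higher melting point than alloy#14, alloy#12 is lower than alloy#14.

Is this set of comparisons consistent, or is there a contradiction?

Chaining the given relations yields alloy#1 < alloy#6 < alloy#15 < alloy#8 < alloy#9 < alloy#4, so alloy#1 < alloy#4. But one relation states alloy#4 < alloy#1. These cannot both hold.

inconsistent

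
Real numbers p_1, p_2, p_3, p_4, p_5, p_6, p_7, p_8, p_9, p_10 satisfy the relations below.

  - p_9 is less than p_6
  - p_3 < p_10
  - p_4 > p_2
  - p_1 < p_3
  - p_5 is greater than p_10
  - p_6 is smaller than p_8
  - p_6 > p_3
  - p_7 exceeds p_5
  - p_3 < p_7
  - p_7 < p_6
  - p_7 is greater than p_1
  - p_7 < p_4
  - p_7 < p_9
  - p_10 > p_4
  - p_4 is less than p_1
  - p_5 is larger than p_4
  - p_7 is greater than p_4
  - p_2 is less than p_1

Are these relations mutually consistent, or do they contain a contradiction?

We have p_7 < p_4 stated directly, yet also p_4 < p_1 < p_3 < p_10 < p_5 < p_7 by chaining the others — so p_4 < p_7. Contradiction.

inconsistent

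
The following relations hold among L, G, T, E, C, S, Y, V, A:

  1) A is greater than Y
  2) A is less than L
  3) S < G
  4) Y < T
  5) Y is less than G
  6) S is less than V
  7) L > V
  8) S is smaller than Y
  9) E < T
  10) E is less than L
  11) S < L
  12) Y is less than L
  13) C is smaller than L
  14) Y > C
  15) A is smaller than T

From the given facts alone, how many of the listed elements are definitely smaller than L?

Directly below L: E, C, S, Y, A, V.
Nothing else is reachable below L; 6 in all.

6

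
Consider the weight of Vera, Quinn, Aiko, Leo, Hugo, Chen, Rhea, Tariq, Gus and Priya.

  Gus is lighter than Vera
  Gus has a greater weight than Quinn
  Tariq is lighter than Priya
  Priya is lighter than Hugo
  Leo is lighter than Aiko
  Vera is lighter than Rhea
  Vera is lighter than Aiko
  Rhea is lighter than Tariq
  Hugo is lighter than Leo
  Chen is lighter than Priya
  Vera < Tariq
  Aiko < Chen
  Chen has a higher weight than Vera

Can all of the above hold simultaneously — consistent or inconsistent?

inconsistent

We have Chen < Priya stated directly, yet also Priya < Hugo < Leo < Aiko < Chen by chaining the others — so Priya < Chen. Contradiction.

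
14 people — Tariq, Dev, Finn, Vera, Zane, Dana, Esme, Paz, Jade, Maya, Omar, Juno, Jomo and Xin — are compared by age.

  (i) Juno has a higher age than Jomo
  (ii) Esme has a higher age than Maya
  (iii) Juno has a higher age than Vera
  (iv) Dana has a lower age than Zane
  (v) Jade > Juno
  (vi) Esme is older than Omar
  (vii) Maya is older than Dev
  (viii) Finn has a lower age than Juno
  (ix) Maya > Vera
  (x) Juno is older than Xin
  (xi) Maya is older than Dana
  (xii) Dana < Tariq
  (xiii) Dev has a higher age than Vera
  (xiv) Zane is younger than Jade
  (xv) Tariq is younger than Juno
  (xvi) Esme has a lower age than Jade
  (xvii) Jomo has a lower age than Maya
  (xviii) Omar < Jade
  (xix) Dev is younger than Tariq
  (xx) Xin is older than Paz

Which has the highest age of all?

Finn is not greatest since Finn < Juno; Paz is not greatest since Paz < Xin; Vera is not greatest since Vera < Dev; Omar is not greatest since Omar < Jade; Jomo is not greatest since Jomo < Juno; Dev is not greatest since Dev < Maya; Dana is not greatest since Dana < Tariq; Zane is not greatest since Zane < Jade; Tariq is not greatest since Tariq < Juno; Xin is not greatest since Xin < Juno; Maya is not greatest since Maya < Esme; Juno is not greatest since Juno < Jade; Esme is not greatest since Esme < Jade.
Only Jade has nothing above it, so Jade is the highest age.

Jade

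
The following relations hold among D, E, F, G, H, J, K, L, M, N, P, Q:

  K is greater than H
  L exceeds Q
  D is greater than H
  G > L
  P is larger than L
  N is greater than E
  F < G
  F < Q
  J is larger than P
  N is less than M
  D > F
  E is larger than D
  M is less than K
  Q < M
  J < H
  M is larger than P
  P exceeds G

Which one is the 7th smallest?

The consecutive relations fix a unique order: F < Q < L < G < P < J < H < D < E < N < M < K.
Counting 7 from the smallest end gives H.

H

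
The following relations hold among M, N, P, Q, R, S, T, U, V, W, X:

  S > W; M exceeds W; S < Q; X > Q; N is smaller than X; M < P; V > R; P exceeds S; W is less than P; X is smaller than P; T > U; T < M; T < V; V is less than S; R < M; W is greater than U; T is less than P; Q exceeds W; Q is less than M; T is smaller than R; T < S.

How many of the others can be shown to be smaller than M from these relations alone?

7

The elements the relations force below M are U, W, T, R, V, S, Q — no chain reaches any other.
That is 7.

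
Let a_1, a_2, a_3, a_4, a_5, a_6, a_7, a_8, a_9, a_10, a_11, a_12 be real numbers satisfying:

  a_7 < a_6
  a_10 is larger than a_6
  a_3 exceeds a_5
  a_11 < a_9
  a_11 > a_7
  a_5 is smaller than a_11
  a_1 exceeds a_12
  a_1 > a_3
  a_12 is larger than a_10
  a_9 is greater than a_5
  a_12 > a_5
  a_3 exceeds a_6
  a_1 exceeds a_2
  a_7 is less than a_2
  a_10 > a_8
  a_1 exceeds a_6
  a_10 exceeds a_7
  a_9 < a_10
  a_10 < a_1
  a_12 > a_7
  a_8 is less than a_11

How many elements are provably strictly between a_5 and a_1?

5

Chaining upward from a_5 reaches: a_3, a_11, a_9, a_10, a_12.
Chaining downward from a_1 reaches: a_8, a_7, a_6, a_3, a_11, a_9, a_10, a_12, a_2.
Strictly between a_5 and a_1 are those in both lists: a_3, a_11, a_9, a_10, a_12 — 5 elements.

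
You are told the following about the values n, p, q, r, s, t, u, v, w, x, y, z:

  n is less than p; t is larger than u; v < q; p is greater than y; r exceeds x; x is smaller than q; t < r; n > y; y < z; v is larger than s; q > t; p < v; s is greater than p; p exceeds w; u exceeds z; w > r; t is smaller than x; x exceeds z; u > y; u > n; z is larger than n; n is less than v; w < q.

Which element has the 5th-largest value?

Piecing the relations together gives one ordering: y < n < z < u < t < x < r < w < p < s < v < q.
Counting 5 from the largest end gives w.

w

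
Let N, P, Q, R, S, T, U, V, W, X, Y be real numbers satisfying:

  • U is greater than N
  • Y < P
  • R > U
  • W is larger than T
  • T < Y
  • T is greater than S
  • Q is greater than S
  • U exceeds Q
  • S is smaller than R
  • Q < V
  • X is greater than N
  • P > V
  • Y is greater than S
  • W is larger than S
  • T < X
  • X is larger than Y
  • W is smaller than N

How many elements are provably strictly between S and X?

4

Chaining upward from S reaches: T, W, Q, N, U, Y, V, R, P.
Chaining downward from X reaches: T, W, N, Y.
Strictly between S and X are those in both lists: T, W, N, Y — 4 elements.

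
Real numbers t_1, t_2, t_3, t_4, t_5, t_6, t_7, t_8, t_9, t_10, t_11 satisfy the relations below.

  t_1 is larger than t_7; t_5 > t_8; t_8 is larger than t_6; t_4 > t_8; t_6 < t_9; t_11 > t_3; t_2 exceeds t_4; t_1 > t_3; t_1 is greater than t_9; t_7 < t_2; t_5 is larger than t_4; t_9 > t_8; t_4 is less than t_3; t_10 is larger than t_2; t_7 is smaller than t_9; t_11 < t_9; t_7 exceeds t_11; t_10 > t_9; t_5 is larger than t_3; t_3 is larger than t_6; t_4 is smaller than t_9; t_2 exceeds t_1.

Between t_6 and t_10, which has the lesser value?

Following the relations from t_6: t_6 < t_8 < t_4 < t_3 < t_11 < t_7 < t_9 < t_1 < t_2 < t_10.
So t_6 < t_10; t_6 is the smaller of the two.

t_6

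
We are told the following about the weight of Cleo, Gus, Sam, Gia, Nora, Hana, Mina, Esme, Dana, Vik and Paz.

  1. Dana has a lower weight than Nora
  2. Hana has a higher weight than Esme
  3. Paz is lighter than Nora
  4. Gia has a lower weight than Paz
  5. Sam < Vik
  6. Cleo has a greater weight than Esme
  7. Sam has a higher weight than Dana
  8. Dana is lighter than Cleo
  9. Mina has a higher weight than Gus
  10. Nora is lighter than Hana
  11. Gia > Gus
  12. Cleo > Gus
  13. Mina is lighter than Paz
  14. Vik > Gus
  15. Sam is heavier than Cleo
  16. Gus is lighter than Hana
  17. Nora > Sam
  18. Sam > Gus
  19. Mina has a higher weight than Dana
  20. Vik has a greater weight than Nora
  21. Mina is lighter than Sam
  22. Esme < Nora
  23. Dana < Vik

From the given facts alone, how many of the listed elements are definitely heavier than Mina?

5

Directly above Mina: Paz, Sam.
One step further: Nora, Vik (4 so far).
One step further: Hana (5 so far).
No other element is forced above Mina by the given relations, so the count is 5.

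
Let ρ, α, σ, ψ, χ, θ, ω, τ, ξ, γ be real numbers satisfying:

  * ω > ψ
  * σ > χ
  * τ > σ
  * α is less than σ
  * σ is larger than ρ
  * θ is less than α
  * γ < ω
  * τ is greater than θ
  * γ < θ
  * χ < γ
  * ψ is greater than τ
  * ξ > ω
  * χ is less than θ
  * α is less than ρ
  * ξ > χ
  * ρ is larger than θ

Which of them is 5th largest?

The consecutive relations fix a unique order: χ < γ < θ < α < ρ < σ < τ < ψ < ω < ξ.
The 5th largest is σ.

σ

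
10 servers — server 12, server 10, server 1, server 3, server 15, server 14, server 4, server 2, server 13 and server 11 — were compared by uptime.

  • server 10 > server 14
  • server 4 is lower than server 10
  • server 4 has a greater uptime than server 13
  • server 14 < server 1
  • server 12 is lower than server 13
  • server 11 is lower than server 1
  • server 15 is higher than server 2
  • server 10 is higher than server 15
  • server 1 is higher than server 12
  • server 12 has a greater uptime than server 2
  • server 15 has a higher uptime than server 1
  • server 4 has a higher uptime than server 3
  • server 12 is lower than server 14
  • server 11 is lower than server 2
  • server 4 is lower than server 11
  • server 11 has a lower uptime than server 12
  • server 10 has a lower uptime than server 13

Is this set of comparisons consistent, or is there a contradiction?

Chaining the given relations yields server 4 < server 11 < server 2 < server 12 < server 14 < server 1 < server 15 < server 10 < server 13, so server 4 < server 13. But one relation states server 13 < server 4. These cannot both hold.

inconsistent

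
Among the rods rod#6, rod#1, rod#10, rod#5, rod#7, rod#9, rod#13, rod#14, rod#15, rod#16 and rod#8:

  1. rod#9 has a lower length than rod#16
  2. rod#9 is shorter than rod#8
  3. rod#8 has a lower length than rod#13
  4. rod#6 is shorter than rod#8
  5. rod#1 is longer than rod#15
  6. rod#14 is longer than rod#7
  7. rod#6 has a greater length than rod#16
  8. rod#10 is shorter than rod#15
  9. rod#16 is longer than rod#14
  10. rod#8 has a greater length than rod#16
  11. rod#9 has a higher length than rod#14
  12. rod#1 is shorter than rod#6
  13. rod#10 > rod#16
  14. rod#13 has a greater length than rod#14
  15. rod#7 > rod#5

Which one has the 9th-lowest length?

rod#6

Chaining the given pairs: rod#5 < rod#7 < rod#14 < rod#9 < rod#16 < rod#10 < rod#15 < rod#1 < rod#6 < rod#8 < rod#13.
The 9th smallest is rod#6.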